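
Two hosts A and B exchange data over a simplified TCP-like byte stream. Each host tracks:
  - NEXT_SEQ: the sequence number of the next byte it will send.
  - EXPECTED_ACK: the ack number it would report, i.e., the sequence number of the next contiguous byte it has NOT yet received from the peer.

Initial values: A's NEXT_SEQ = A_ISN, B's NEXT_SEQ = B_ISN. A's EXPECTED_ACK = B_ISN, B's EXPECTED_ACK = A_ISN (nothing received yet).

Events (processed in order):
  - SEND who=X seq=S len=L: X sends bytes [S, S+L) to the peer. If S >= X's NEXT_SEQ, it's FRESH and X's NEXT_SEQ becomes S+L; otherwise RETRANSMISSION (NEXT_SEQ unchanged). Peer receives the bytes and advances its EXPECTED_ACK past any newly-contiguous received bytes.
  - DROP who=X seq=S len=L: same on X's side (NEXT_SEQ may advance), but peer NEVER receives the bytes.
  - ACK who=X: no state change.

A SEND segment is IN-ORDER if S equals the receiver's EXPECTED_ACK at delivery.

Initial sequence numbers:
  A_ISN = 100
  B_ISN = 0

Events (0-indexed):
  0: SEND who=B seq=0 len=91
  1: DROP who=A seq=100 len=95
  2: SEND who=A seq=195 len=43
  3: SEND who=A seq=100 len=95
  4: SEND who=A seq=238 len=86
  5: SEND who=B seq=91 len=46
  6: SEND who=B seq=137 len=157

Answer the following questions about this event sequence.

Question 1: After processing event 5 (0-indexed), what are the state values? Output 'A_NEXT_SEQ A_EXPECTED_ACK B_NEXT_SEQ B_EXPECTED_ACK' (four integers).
After event 0: A_seq=100 A_ack=91 B_seq=91 B_ack=100
After event 1: A_seq=195 A_ack=91 B_seq=91 B_ack=100
After event 2: A_seq=238 A_ack=91 B_seq=91 B_ack=100
After event 3: A_seq=238 A_ack=91 B_seq=91 B_ack=238
After event 4: A_seq=324 A_ack=91 B_seq=91 B_ack=324
After event 5: A_seq=324 A_ack=137 B_seq=137 B_ack=324

324 137 137 324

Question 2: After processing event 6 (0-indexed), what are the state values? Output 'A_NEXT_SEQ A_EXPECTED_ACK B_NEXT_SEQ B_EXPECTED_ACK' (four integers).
After event 0: A_seq=100 A_ack=91 B_seq=91 B_ack=100
After event 1: A_seq=195 A_ack=91 B_seq=91 B_ack=100
After event 2: A_seq=238 A_ack=91 B_seq=91 B_ack=100
After event 3: A_seq=238 A_ack=91 B_seq=91 B_ack=238
After event 4: A_seq=324 A_ack=91 B_seq=91 B_ack=324
After event 5: A_seq=324 A_ack=137 B_seq=137 B_ack=324
After event 6: A_seq=324 A_ack=294 B_seq=294 B_ack=324

324 294 294 324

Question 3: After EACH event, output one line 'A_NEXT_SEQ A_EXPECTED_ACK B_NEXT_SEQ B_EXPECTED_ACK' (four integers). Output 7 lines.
100 91 91 100
195 91 91 100
238 91 91 100
238 91 91 238
324 91 91 324
324 137 137 324
324 294 294 324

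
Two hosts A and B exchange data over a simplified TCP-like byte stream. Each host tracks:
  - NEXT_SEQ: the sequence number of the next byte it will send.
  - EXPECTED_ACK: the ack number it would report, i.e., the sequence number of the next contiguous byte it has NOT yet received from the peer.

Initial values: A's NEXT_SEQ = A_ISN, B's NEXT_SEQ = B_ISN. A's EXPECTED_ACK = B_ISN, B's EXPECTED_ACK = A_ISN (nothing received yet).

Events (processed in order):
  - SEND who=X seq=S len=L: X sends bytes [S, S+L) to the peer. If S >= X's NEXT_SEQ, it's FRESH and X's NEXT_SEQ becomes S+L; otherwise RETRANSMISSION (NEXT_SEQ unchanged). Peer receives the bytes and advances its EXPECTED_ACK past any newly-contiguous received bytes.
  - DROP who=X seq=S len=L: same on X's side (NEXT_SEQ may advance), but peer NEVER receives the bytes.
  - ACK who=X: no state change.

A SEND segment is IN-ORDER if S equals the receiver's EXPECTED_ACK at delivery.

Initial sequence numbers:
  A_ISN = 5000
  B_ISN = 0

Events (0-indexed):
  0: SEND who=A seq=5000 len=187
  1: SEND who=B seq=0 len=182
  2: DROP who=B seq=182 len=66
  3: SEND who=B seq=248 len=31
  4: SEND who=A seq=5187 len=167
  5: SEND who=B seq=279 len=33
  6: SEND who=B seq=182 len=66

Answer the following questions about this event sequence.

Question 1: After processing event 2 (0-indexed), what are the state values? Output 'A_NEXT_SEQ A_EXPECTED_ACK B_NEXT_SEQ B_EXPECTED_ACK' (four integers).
After event 0: A_seq=5187 A_ack=0 B_seq=0 B_ack=5187
After event 1: A_seq=5187 A_ack=182 B_seq=182 B_ack=5187
After event 2: A_seq=5187 A_ack=182 B_seq=248 B_ack=5187

5187 182 248 5187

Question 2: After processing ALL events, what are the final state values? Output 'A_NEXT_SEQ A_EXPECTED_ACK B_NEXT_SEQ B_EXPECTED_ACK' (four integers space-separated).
Answer: 5354 312 312 5354

Derivation:
After event 0: A_seq=5187 A_ack=0 B_seq=0 B_ack=5187
After event 1: A_seq=5187 A_ack=182 B_seq=182 B_ack=5187
After event 2: A_seq=5187 A_ack=182 B_seq=248 B_ack=5187
After event 3: A_seq=5187 A_ack=182 B_seq=279 B_ack=5187
After event 4: A_seq=5354 A_ack=182 B_seq=279 B_ack=5354
After event 5: A_seq=5354 A_ack=182 B_seq=312 B_ack=5354
After event 6: A_seq=5354 A_ack=312 B_seq=312 B_ack=5354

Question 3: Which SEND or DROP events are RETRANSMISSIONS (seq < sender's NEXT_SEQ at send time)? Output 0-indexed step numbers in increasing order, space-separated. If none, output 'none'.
Answer: 6

Derivation:
Step 0: SEND seq=5000 -> fresh
Step 1: SEND seq=0 -> fresh
Step 2: DROP seq=182 -> fresh
Step 3: SEND seq=248 -> fresh
Step 4: SEND seq=5187 -> fresh
Step 5: SEND seq=279 -> fresh
Step 6: SEND seq=182 -> retransmit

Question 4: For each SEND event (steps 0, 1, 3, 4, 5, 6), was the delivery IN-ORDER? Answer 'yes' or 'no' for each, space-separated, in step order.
Answer: yes yes no yes no yes

Derivation:
Step 0: SEND seq=5000 -> in-order
Step 1: SEND seq=0 -> in-order
Step 3: SEND seq=248 -> out-of-order
Step 4: SEND seq=5187 -> in-order
Step 5: SEND seq=279 -> out-of-order
Step 6: SEND seq=182 -> in-order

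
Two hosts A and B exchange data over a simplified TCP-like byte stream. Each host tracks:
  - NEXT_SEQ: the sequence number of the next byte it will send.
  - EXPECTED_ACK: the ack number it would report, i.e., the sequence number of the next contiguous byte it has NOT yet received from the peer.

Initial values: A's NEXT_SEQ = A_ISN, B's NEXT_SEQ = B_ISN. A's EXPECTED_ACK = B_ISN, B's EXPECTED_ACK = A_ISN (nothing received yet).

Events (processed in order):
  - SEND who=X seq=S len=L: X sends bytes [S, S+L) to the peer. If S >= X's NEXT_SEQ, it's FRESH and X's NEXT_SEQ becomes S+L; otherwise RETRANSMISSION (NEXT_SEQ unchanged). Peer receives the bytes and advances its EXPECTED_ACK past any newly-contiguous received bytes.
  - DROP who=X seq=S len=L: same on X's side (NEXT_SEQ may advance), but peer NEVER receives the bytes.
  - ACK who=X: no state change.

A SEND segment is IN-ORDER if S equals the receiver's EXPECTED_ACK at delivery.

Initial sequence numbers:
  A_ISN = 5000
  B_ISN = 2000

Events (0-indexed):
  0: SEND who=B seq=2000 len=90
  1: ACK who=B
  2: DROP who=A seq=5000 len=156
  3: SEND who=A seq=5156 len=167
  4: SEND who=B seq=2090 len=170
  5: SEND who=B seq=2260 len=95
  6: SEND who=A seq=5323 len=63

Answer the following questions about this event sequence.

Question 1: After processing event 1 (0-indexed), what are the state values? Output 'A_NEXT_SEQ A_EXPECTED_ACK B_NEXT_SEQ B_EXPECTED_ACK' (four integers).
After event 0: A_seq=5000 A_ack=2090 B_seq=2090 B_ack=5000
After event 1: A_seq=5000 A_ack=2090 B_seq=2090 B_ack=5000

5000 2090 2090 5000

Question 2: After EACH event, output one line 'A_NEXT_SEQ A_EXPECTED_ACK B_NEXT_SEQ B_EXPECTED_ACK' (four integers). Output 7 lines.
5000 2090 2090 5000
5000 2090 2090 5000
5156 2090 2090 5000
5323 2090 2090 5000
5323 2260 2260 5000
5323 2355 2355 5000
5386 2355 2355 5000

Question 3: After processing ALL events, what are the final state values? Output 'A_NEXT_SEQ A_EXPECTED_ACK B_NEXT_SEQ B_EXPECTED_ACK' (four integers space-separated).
Answer: 5386 2355 2355 5000

Derivation:
After event 0: A_seq=5000 A_ack=2090 B_seq=2090 B_ack=5000
After event 1: A_seq=5000 A_ack=2090 B_seq=2090 B_ack=5000
After event 2: A_seq=5156 A_ack=2090 B_seq=2090 B_ack=5000
After event 3: A_seq=5323 A_ack=2090 B_seq=2090 B_ack=5000
After event 4: A_seq=5323 A_ack=2260 B_seq=2260 B_ack=5000
After event 5: A_seq=5323 A_ack=2355 B_seq=2355 B_ack=5000
After event 6: A_seq=5386 A_ack=2355 B_seq=2355 B_ack=5000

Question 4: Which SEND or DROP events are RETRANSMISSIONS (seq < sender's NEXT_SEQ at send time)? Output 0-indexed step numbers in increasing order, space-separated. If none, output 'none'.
Answer: none

Derivation:
Step 0: SEND seq=2000 -> fresh
Step 2: DROP seq=5000 -> fresh
Step 3: SEND seq=5156 -> fresh
Step 4: SEND seq=2090 -> fresh
Step 5: SEND seq=2260 -> fresh
Step 6: SEND seq=5323 -> fresh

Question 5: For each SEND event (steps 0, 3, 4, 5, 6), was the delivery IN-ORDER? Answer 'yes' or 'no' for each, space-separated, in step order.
Answer: yes no yes yes no

Derivation:
Step 0: SEND seq=2000 -> in-order
Step 3: SEND seq=5156 -> out-of-order
Step 4: SEND seq=2090 -> in-order
Step 5: SEND seq=2260 -> in-order
Step 6: SEND seq=5323 -> out-of-order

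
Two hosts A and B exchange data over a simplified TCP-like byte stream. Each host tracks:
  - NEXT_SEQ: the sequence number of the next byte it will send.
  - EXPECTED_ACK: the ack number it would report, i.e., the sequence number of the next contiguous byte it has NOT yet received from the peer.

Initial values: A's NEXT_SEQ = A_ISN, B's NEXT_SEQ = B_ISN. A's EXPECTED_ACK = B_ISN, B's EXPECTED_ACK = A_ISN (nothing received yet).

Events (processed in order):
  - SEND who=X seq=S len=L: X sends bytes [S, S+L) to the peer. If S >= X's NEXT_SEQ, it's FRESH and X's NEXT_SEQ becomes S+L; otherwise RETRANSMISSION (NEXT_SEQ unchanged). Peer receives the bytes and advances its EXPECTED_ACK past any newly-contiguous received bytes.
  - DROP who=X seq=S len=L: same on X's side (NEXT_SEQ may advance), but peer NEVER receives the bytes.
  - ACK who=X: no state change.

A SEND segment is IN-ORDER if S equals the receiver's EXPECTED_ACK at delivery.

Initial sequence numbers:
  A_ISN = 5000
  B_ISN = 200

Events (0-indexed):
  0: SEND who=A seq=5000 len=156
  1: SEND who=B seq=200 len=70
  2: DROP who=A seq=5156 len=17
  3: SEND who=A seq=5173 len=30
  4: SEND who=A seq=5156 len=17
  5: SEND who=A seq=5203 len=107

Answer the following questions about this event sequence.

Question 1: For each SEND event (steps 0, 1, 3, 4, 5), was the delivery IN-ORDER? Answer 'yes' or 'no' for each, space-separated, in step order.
Answer: yes yes no yes yes

Derivation:
Step 0: SEND seq=5000 -> in-order
Step 1: SEND seq=200 -> in-order
Step 3: SEND seq=5173 -> out-of-order
Step 4: SEND seq=5156 -> in-order
Step 5: SEND seq=5203 -> in-order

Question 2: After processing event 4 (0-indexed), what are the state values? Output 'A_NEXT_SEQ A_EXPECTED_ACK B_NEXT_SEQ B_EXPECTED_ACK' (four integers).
After event 0: A_seq=5156 A_ack=200 B_seq=200 B_ack=5156
After event 1: A_seq=5156 A_ack=270 B_seq=270 B_ack=5156
After event 2: A_seq=5173 A_ack=270 B_seq=270 B_ack=5156
After event 3: A_seq=5203 A_ack=270 B_seq=270 B_ack=5156
After event 4: A_seq=5203 A_ack=270 B_seq=270 B_ack=5203

5203 270 270 5203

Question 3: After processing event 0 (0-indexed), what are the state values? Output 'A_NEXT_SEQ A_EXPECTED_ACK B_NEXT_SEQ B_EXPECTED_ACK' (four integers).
After event 0: A_seq=5156 A_ack=200 B_seq=200 B_ack=5156

5156 200 200 5156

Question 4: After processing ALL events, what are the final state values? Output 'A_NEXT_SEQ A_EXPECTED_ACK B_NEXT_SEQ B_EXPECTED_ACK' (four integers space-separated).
Answer: 5310 270 270 5310

Derivation:
After event 0: A_seq=5156 A_ack=200 B_seq=200 B_ack=5156
After event 1: A_seq=5156 A_ack=270 B_seq=270 B_ack=5156
After event 2: A_seq=5173 A_ack=270 B_seq=270 B_ack=5156
After event 3: A_seq=5203 A_ack=270 B_seq=270 B_ack=5156
After event 4: A_seq=5203 A_ack=270 B_seq=270 B_ack=5203
After event 5: A_seq=5310 A_ack=270 B_seq=270 B_ack=5310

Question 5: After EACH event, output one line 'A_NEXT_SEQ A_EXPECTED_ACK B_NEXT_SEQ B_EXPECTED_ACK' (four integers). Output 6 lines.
5156 200 200 5156
5156 270 270 5156
5173 270 270 5156
5203 270 270 5156
5203 270 270 5203
5310 270 270 5310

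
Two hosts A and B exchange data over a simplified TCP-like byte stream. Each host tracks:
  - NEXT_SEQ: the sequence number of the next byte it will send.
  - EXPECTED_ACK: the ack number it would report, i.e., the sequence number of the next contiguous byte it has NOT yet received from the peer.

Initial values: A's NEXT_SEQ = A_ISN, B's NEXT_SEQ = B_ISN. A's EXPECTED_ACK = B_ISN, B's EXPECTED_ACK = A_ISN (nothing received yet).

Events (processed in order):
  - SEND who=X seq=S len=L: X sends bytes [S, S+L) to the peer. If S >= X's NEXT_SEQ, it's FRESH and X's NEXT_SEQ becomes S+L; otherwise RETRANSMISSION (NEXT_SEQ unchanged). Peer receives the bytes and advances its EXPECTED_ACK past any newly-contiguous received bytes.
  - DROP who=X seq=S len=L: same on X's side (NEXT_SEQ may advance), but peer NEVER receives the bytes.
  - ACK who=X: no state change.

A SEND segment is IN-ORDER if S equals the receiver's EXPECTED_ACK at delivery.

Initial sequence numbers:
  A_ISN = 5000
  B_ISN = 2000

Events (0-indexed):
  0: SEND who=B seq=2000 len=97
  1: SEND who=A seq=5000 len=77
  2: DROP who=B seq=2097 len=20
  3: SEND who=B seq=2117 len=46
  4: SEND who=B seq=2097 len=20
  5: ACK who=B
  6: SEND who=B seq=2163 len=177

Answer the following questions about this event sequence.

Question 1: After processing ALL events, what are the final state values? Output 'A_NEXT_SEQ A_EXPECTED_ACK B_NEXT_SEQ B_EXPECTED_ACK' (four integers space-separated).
Answer: 5077 2340 2340 5077

Derivation:
After event 0: A_seq=5000 A_ack=2097 B_seq=2097 B_ack=5000
After event 1: A_seq=5077 A_ack=2097 B_seq=2097 B_ack=5077
After event 2: A_seq=5077 A_ack=2097 B_seq=2117 B_ack=5077
After event 3: A_seq=5077 A_ack=2097 B_seq=2163 B_ack=5077
After event 4: A_seq=5077 A_ack=2163 B_seq=2163 B_ack=5077
After event 5: A_seq=5077 A_ack=2163 B_seq=2163 B_ack=5077
After event 6: A_seq=5077 A_ack=2340 B_seq=2340 B_ack=5077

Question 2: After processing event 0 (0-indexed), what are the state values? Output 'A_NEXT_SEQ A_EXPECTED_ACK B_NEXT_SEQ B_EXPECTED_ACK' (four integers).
After event 0: A_seq=5000 A_ack=2097 B_seq=2097 B_ack=5000

5000 2097 2097 5000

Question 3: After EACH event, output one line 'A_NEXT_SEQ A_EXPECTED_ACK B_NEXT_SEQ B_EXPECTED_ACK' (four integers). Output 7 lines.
5000 2097 2097 5000
5077 2097 2097 5077
5077 2097 2117 5077
5077 2097 2163 5077
5077 2163 2163 5077
5077 2163 2163 5077
5077 2340 2340 5077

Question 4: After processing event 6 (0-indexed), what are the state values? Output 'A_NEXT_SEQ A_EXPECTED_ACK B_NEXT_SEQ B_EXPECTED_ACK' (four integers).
After event 0: A_seq=5000 A_ack=2097 B_seq=2097 B_ack=5000
After event 1: A_seq=5077 A_ack=2097 B_seq=2097 B_ack=5077
After event 2: A_seq=5077 A_ack=2097 B_seq=2117 B_ack=5077
After event 3: A_seq=5077 A_ack=2097 B_seq=2163 B_ack=5077
After event 4: A_seq=5077 A_ack=2163 B_seq=2163 B_ack=5077
After event 5: A_seq=5077 A_ack=2163 B_seq=2163 B_ack=5077
After event 6: A_seq=5077 A_ack=2340 B_seq=2340 B_ack=5077

5077 2340 2340 5077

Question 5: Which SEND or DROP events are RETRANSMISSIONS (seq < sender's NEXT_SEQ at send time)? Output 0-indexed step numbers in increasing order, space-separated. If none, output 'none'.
Step 0: SEND seq=2000 -> fresh
Step 1: SEND seq=5000 -> fresh
Step 2: DROP seq=2097 -> fresh
Step 3: SEND seq=2117 -> fresh
Step 4: SEND seq=2097 -> retransmit
Step 6: SEND seq=2163 -> fresh

Answer: 4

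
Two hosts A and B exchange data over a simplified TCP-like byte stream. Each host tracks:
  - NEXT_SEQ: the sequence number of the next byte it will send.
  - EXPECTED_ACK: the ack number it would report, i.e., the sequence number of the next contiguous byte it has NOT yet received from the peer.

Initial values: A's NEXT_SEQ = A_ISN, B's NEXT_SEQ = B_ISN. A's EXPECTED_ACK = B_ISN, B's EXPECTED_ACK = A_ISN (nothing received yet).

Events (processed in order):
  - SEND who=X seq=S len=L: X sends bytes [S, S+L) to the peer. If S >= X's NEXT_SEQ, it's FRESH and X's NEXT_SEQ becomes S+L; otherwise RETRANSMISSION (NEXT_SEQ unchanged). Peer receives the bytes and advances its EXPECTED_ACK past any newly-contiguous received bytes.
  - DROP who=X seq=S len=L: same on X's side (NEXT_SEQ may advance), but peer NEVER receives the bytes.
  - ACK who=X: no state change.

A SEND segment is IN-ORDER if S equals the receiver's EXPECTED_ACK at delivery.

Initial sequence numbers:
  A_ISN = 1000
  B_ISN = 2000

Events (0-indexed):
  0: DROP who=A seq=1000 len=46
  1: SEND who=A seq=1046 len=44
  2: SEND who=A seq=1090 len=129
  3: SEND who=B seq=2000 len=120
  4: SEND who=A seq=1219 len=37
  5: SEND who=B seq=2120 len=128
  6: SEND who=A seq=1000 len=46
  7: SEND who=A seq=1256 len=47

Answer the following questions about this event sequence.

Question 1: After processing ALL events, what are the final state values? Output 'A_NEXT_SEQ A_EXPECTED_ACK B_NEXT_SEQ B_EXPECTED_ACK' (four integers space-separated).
After event 0: A_seq=1046 A_ack=2000 B_seq=2000 B_ack=1000
After event 1: A_seq=1090 A_ack=2000 B_seq=2000 B_ack=1000
After event 2: A_seq=1219 A_ack=2000 B_seq=2000 B_ack=1000
After event 3: A_seq=1219 A_ack=2120 B_seq=2120 B_ack=1000
After event 4: A_seq=1256 A_ack=2120 B_seq=2120 B_ack=1000
After event 5: A_seq=1256 A_ack=2248 B_seq=2248 B_ack=1000
After event 6: A_seq=1256 A_ack=2248 B_seq=2248 B_ack=1256
After event 7: A_seq=1303 A_ack=2248 B_seq=2248 B_ack=1303

Answer: 1303 2248 2248 1303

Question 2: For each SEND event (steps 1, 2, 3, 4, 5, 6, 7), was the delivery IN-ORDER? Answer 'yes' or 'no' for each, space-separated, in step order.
Step 1: SEND seq=1046 -> out-of-order
Step 2: SEND seq=1090 -> out-of-order
Step 3: SEND seq=2000 -> in-order
Step 4: SEND seq=1219 -> out-of-order
Step 5: SEND seq=2120 -> in-order
Step 6: SEND seq=1000 -> in-order
Step 7: SEND seq=1256 -> in-order

Answer: no no yes no yes yes yes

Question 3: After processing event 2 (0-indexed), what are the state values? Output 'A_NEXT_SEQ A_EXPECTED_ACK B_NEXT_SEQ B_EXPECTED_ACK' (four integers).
After event 0: A_seq=1046 A_ack=2000 B_seq=2000 B_ack=1000
After event 1: A_seq=1090 A_ack=2000 B_seq=2000 B_ack=1000
After event 2: A_seq=1219 A_ack=2000 B_seq=2000 B_ack=1000

1219 2000 2000 1000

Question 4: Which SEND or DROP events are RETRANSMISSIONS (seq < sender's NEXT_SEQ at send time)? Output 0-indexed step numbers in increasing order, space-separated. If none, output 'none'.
Step 0: DROP seq=1000 -> fresh
Step 1: SEND seq=1046 -> fresh
Step 2: SEND seq=1090 -> fresh
Step 3: SEND seq=2000 -> fresh
Step 4: SEND seq=1219 -> fresh
Step 5: SEND seq=2120 -> fresh
Step 6: SEND seq=1000 -> retransmit
Step 7: SEND seq=1256 -> fresh

Answer: 6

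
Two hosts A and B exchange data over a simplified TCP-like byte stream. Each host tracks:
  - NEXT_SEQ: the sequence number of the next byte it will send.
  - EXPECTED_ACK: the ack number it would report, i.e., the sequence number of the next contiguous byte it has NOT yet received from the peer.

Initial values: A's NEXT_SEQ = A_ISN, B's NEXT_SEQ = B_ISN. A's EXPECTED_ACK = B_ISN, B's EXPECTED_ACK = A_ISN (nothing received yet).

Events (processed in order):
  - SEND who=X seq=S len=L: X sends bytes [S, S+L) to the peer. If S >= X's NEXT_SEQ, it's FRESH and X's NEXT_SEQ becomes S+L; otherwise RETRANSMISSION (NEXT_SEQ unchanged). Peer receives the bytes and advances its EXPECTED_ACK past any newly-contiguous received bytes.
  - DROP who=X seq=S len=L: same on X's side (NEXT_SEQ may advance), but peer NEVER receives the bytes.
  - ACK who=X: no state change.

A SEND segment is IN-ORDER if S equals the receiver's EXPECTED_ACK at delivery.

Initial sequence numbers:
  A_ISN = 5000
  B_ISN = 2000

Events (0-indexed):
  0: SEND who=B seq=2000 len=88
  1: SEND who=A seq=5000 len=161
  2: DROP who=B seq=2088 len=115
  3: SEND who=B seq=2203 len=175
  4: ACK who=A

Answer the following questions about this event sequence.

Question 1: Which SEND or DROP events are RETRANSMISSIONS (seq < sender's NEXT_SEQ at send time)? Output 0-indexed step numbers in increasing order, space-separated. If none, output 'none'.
Step 0: SEND seq=2000 -> fresh
Step 1: SEND seq=5000 -> fresh
Step 2: DROP seq=2088 -> fresh
Step 3: SEND seq=2203 -> fresh

Answer: none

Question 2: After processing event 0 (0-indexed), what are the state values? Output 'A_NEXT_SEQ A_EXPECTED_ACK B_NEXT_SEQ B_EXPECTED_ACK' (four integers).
After event 0: A_seq=5000 A_ack=2088 B_seq=2088 B_ack=5000

5000 2088 2088 5000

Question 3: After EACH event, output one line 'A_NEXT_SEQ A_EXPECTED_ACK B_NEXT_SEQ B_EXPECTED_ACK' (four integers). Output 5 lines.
5000 2088 2088 5000
5161 2088 2088 5161
5161 2088 2203 5161
5161 2088 2378 5161
5161 2088 2378 5161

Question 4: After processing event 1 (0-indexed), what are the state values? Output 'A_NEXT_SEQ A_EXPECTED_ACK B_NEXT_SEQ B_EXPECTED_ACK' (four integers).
After event 0: A_seq=5000 A_ack=2088 B_seq=2088 B_ack=5000
After event 1: A_seq=5161 A_ack=2088 B_seq=2088 B_ack=5161

5161 2088 2088 5161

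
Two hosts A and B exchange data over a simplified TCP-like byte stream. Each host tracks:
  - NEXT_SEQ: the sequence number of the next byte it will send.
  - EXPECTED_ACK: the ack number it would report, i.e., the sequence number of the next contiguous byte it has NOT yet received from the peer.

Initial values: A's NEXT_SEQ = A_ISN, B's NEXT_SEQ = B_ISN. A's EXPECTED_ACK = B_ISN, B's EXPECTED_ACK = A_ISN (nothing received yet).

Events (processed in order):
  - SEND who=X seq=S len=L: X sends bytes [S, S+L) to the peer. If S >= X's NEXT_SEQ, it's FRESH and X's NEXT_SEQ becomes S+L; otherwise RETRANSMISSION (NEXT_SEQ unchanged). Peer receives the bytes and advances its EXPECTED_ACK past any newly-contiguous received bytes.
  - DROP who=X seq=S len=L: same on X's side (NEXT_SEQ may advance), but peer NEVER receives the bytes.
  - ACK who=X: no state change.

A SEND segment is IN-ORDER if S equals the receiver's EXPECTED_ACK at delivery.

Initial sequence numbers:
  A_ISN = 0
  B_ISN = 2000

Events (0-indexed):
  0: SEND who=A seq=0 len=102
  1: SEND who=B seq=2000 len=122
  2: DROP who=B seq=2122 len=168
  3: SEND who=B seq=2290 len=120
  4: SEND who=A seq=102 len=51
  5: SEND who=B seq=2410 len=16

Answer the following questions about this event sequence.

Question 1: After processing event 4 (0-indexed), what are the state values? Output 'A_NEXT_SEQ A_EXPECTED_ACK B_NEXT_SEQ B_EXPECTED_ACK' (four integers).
After event 0: A_seq=102 A_ack=2000 B_seq=2000 B_ack=102
After event 1: A_seq=102 A_ack=2122 B_seq=2122 B_ack=102
After event 2: A_seq=102 A_ack=2122 B_seq=2290 B_ack=102
After event 3: A_seq=102 A_ack=2122 B_seq=2410 B_ack=102
After event 4: A_seq=153 A_ack=2122 B_seq=2410 B_ack=153

153 2122 2410 153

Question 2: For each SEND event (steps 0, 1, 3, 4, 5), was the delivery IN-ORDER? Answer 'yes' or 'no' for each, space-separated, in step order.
Answer: yes yes no yes no

Derivation:
Step 0: SEND seq=0 -> in-order
Step 1: SEND seq=2000 -> in-order
Step 3: SEND seq=2290 -> out-of-order
Step 4: SEND seq=102 -> in-order
Step 5: SEND seq=2410 -> out-of-order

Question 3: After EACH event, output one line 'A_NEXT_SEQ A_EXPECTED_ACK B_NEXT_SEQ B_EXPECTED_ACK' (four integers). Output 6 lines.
102 2000 2000 102
102 2122 2122 102
102 2122 2290 102
102 2122 2410 102
153 2122 2410 153
153 2122 2426 153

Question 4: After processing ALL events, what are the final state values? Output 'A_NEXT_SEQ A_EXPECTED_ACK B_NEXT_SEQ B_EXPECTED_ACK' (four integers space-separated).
After event 0: A_seq=102 A_ack=2000 B_seq=2000 B_ack=102
After event 1: A_seq=102 A_ack=2122 B_seq=2122 B_ack=102
After event 2: A_seq=102 A_ack=2122 B_seq=2290 B_ack=102
After event 3: A_seq=102 A_ack=2122 B_seq=2410 B_ack=102
After event 4: A_seq=153 A_ack=2122 B_seq=2410 B_ack=153
After event 5: A_seq=153 A_ack=2122 B_seq=2426 B_ack=153

Answer: 153 2122 2426 153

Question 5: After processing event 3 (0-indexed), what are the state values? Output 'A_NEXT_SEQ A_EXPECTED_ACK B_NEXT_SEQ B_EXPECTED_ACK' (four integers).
After event 0: A_seq=102 A_ack=2000 B_seq=2000 B_ack=102
After event 1: A_seq=102 A_ack=2122 B_seq=2122 B_ack=102
After event 2: A_seq=102 A_ack=2122 B_seq=2290 B_ack=102
After event 3: A_seq=102 A_ack=2122 B_seq=2410 B_ack=102

102 2122 2410 102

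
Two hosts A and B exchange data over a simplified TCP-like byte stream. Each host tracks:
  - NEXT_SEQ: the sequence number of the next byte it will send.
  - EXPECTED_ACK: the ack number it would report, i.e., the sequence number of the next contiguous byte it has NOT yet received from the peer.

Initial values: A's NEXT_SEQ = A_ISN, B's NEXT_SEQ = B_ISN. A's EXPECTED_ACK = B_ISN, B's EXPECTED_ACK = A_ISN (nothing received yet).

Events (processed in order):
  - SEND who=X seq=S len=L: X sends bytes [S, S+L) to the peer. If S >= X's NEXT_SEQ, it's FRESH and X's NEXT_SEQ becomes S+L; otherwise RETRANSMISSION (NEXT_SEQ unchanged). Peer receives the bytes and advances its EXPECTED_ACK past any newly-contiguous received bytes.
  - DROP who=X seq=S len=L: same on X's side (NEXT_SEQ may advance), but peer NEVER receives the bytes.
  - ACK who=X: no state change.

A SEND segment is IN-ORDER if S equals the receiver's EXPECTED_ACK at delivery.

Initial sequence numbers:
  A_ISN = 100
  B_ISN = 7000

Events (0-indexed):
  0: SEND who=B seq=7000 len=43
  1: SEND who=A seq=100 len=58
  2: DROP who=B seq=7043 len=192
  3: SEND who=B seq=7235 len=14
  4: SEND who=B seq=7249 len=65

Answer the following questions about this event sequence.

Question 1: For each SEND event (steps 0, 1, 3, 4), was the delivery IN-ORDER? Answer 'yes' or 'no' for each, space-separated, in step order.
Answer: yes yes no no

Derivation:
Step 0: SEND seq=7000 -> in-order
Step 1: SEND seq=100 -> in-order
Step 3: SEND seq=7235 -> out-of-order
Step 4: SEND seq=7249 -> out-of-order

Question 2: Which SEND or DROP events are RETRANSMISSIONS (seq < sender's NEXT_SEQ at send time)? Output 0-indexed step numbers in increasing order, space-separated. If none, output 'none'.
Answer: none

Derivation:
Step 0: SEND seq=7000 -> fresh
Step 1: SEND seq=100 -> fresh
Step 2: DROP seq=7043 -> fresh
Step 3: SEND seq=7235 -> fresh
Step 4: SEND seq=7249 -> fresh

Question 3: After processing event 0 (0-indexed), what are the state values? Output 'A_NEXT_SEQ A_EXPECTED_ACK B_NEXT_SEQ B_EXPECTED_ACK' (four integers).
After event 0: A_seq=100 A_ack=7043 B_seq=7043 B_ack=100

100 7043 7043 100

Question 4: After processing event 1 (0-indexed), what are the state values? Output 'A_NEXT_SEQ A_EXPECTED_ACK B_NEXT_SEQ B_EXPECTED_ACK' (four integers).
After event 0: A_seq=100 A_ack=7043 B_seq=7043 B_ack=100
After event 1: A_seq=158 A_ack=7043 B_seq=7043 B_ack=158

158 7043 7043 158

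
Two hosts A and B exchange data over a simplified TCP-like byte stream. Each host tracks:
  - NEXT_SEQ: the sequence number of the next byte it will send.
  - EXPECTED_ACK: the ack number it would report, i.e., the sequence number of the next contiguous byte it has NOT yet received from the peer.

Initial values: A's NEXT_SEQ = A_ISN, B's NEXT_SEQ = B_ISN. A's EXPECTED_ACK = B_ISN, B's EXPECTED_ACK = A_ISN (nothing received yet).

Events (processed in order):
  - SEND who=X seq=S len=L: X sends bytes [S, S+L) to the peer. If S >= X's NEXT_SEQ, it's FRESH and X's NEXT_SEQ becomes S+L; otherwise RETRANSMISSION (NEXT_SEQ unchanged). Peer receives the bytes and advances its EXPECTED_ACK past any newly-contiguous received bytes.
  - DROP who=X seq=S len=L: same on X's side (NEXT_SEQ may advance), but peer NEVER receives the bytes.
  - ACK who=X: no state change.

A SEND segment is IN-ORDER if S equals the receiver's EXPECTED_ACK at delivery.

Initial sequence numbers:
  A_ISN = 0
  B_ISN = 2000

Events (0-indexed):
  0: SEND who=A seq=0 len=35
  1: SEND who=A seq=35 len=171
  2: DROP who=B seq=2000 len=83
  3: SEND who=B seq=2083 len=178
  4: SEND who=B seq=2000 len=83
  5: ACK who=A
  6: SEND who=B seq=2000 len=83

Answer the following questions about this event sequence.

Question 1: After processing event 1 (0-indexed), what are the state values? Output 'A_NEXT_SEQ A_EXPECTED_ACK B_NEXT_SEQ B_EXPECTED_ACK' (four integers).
After event 0: A_seq=35 A_ack=2000 B_seq=2000 B_ack=35
After event 1: A_seq=206 A_ack=2000 B_seq=2000 B_ack=206

206 2000 2000 206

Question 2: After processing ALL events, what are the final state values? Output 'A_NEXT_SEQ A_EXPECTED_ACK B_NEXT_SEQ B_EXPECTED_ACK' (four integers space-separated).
Answer: 206 2261 2261 206

Derivation:
After event 0: A_seq=35 A_ack=2000 B_seq=2000 B_ack=35
After event 1: A_seq=206 A_ack=2000 B_seq=2000 B_ack=206
After event 2: A_seq=206 A_ack=2000 B_seq=2083 B_ack=206
After event 3: A_seq=206 A_ack=2000 B_seq=2261 B_ack=206
After event 4: A_seq=206 A_ack=2261 B_seq=2261 B_ack=206
After event 5: A_seq=206 A_ack=2261 B_seq=2261 B_ack=206
After event 6: A_seq=206 A_ack=2261 B_seq=2261 B_ack=206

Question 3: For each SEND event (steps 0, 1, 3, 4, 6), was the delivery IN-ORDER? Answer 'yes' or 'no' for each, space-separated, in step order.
Answer: yes yes no yes no

Derivation:
Step 0: SEND seq=0 -> in-order
Step 1: SEND seq=35 -> in-order
Step 3: SEND seq=2083 -> out-of-order
Step 4: SEND seq=2000 -> in-order
Step 6: SEND seq=2000 -> out-of-order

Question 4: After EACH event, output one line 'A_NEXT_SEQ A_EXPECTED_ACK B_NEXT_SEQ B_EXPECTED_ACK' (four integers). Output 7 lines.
35 2000 2000 35
206 2000 2000 206
206 2000 2083 206
206 2000 2261 206
206 2261 2261 206
206 2261 2261 206
206 2261 2261 206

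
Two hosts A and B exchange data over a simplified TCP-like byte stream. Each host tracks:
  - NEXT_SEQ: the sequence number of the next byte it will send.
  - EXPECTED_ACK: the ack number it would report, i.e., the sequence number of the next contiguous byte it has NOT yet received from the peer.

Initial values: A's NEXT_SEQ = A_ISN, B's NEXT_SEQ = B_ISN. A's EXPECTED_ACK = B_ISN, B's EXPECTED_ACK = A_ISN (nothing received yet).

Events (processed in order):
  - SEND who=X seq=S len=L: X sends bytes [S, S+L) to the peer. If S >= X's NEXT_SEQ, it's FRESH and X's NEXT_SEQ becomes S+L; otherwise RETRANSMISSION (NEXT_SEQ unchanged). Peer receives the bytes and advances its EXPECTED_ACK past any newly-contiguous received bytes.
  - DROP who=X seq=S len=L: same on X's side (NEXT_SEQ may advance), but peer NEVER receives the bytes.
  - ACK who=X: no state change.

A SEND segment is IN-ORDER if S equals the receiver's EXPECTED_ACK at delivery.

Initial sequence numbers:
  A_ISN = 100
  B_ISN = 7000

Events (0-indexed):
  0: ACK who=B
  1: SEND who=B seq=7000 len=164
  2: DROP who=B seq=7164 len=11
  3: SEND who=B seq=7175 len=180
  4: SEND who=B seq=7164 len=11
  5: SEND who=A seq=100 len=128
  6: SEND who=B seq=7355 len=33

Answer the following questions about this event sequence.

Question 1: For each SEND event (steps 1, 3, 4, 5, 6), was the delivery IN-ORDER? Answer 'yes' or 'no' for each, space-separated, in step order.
Answer: yes no yes yes yes

Derivation:
Step 1: SEND seq=7000 -> in-order
Step 3: SEND seq=7175 -> out-of-order
Step 4: SEND seq=7164 -> in-order
Step 5: SEND seq=100 -> in-order
Step 6: SEND seq=7355 -> in-order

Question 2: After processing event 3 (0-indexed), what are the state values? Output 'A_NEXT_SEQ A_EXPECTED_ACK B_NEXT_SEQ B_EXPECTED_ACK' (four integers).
After event 0: A_seq=100 A_ack=7000 B_seq=7000 B_ack=100
After event 1: A_seq=100 A_ack=7164 B_seq=7164 B_ack=100
After event 2: A_seq=100 A_ack=7164 B_seq=7175 B_ack=100
After event 3: A_seq=100 A_ack=7164 B_seq=7355 B_ack=100

100 7164 7355 100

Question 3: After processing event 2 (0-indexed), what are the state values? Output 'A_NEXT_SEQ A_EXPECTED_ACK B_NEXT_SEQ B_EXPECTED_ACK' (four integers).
After event 0: A_seq=100 A_ack=7000 B_seq=7000 B_ack=100
After event 1: A_seq=100 A_ack=7164 B_seq=7164 B_ack=100
After event 2: A_seq=100 A_ack=7164 B_seq=7175 B_ack=100

100 7164 7175 100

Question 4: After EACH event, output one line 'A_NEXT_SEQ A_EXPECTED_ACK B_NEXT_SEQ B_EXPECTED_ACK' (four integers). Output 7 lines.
100 7000 7000 100
100 7164 7164 100
100 7164 7175 100
100 7164 7355 100
100 7355 7355 100
228 7355 7355 228
228 7388 7388 228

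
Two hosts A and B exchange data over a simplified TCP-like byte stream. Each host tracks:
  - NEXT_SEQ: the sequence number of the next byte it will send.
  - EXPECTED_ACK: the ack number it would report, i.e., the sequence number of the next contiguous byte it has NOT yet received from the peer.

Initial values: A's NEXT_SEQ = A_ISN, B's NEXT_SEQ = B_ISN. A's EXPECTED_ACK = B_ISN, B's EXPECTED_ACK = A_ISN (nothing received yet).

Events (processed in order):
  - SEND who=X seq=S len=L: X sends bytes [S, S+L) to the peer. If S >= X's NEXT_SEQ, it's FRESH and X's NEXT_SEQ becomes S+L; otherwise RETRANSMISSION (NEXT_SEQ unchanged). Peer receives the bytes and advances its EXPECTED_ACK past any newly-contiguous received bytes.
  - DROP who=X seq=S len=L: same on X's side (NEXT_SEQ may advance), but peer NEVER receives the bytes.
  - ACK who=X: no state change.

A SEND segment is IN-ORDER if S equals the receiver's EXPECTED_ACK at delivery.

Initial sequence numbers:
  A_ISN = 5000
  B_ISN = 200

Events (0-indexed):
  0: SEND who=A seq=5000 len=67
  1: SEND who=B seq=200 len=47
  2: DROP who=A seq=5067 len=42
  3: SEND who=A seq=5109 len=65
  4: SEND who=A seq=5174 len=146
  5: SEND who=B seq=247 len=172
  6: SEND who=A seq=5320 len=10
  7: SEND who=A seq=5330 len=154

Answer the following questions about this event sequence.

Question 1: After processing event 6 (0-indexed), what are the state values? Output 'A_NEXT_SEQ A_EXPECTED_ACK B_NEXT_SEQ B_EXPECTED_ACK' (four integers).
After event 0: A_seq=5067 A_ack=200 B_seq=200 B_ack=5067
After event 1: A_seq=5067 A_ack=247 B_seq=247 B_ack=5067
After event 2: A_seq=5109 A_ack=247 B_seq=247 B_ack=5067
After event 3: A_seq=5174 A_ack=247 B_seq=247 B_ack=5067
After event 4: A_seq=5320 A_ack=247 B_seq=247 B_ack=5067
After event 5: A_seq=5320 A_ack=419 B_seq=419 B_ack=5067
After event 6: A_seq=5330 A_ack=419 B_seq=419 B_ack=5067

5330 419 419 5067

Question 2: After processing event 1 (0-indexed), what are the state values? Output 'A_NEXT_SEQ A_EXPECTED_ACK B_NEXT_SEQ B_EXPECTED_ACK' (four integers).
After event 0: A_seq=5067 A_ack=200 B_seq=200 B_ack=5067
After event 1: A_seq=5067 A_ack=247 B_seq=247 B_ack=5067

5067 247 247 5067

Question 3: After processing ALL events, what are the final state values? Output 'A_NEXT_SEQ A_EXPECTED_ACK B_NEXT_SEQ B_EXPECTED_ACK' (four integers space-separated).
After event 0: A_seq=5067 A_ack=200 B_seq=200 B_ack=5067
After event 1: A_seq=5067 A_ack=247 B_seq=247 B_ack=5067
After event 2: A_seq=5109 A_ack=247 B_seq=247 B_ack=5067
After event 3: A_seq=5174 A_ack=247 B_seq=247 B_ack=5067
After event 4: A_seq=5320 A_ack=247 B_seq=247 B_ack=5067
After event 5: A_seq=5320 A_ack=419 B_seq=419 B_ack=5067
After event 6: A_seq=5330 A_ack=419 B_seq=419 B_ack=5067
After event 7: A_seq=5484 A_ack=419 B_seq=419 B_ack=5067

Answer: 5484 419 419 5067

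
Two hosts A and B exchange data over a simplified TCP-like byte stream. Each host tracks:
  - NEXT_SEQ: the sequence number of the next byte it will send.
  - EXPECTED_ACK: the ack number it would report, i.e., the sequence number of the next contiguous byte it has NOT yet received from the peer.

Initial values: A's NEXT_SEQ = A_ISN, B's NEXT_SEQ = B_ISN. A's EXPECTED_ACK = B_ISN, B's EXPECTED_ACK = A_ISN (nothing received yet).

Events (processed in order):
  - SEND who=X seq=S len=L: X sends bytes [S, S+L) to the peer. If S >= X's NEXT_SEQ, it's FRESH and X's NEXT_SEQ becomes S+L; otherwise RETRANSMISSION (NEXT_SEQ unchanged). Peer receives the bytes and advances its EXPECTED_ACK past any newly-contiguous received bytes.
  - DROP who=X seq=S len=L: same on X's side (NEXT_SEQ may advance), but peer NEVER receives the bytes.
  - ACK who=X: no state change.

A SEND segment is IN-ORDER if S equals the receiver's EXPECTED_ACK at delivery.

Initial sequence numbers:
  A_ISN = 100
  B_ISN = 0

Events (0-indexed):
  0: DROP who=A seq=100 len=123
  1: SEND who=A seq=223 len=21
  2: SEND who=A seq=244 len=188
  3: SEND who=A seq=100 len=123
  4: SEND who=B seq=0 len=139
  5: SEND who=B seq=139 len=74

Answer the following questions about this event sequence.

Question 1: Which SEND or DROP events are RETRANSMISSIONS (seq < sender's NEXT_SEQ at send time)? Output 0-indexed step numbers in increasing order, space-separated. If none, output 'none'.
Answer: 3

Derivation:
Step 0: DROP seq=100 -> fresh
Step 1: SEND seq=223 -> fresh
Step 2: SEND seq=244 -> fresh
Step 3: SEND seq=100 -> retransmit
Step 4: SEND seq=0 -> fresh
Step 5: SEND seq=139 -> fresh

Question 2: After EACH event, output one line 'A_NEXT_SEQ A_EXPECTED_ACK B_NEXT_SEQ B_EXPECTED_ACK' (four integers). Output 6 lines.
223 0 0 100
244 0 0 100
432 0 0 100
432 0 0 432
432 139 139 432
432 213 213 432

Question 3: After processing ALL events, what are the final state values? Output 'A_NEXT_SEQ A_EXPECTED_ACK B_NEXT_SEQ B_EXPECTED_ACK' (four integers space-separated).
Answer: 432 213 213 432

Derivation:
After event 0: A_seq=223 A_ack=0 B_seq=0 B_ack=100
After event 1: A_seq=244 A_ack=0 B_seq=0 B_ack=100
After event 2: A_seq=432 A_ack=0 B_seq=0 B_ack=100
After event 3: A_seq=432 A_ack=0 B_seq=0 B_ack=432
After event 4: A_seq=432 A_ack=139 B_seq=139 B_ack=432
After event 5: A_seq=432 A_ack=213 B_seq=213 B_ack=432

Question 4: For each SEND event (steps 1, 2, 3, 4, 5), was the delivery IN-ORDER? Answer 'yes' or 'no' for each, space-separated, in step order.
Step 1: SEND seq=223 -> out-of-order
Step 2: SEND seq=244 -> out-of-order
Step 3: SEND seq=100 -> in-order
Step 4: SEND seq=0 -> in-order
Step 5: SEND seq=139 -> in-order

Answer: no no yes yes yes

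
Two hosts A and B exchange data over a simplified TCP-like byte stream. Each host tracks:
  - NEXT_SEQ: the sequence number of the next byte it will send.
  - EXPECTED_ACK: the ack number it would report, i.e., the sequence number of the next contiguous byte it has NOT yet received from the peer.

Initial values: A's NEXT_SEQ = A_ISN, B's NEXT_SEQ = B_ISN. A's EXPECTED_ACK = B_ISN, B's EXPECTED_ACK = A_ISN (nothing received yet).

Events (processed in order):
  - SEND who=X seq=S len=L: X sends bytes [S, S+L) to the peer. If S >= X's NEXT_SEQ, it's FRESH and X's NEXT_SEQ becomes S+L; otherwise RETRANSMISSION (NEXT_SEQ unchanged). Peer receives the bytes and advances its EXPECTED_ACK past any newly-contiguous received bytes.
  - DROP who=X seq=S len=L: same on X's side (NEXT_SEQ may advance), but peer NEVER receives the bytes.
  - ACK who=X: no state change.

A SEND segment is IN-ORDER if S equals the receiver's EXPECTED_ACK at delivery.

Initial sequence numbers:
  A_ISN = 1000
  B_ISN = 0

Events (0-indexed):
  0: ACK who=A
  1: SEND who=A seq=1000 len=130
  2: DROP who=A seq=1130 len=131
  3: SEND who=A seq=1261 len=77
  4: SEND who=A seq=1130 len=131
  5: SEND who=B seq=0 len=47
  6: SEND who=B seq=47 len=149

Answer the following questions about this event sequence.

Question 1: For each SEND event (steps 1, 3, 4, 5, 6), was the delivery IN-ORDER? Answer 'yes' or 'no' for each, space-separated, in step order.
Answer: yes no yes yes yes

Derivation:
Step 1: SEND seq=1000 -> in-order
Step 3: SEND seq=1261 -> out-of-order
Step 4: SEND seq=1130 -> in-order
Step 5: SEND seq=0 -> in-order
Step 6: SEND seq=47 -> in-order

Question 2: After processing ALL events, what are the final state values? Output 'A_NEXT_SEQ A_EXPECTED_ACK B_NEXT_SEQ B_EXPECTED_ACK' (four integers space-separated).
After event 0: A_seq=1000 A_ack=0 B_seq=0 B_ack=1000
After event 1: A_seq=1130 A_ack=0 B_seq=0 B_ack=1130
After event 2: A_seq=1261 A_ack=0 B_seq=0 B_ack=1130
After event 3: A_seq=1338 A_ack=0 B_seq=0 B_ack=1130
After event 4: A_seq=1338 A_ack=0 B_seq=0 B_ack=1338
After event 5: A_seq=1338 A_ack=47 B_seq=47 B_ack=1338
After event 6: A_seq=1338 A_ack=196 B_seq=196 B_ack=1338

Answer: 1338 196 196 1338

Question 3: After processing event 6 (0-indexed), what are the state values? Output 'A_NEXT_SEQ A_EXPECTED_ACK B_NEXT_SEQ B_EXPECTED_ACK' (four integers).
After event 0: A_seq=1000 A_ack=0 B_seq=0 B_ack=1000
After event 1: A_seq=1130 A_ack=0 B_seq=0 B_ack=1130
After event 2: A_seq=1261 A_ack=0 B_seq=0 B_ack=1130
After event 3: A_seq=1338 A_ack=0 B_seq=0 B_ack=1130
After event 4: A_seq=1338 A_ack=0 B_seq=0 B_ack=1338
After event 5: A_seq=1338 A_ack=47 B_seq=47 B_ack=1338
After event 6: A_seq=1338 A_ack=196 B_seq=196 B_ack=1338

1338 196 196 1338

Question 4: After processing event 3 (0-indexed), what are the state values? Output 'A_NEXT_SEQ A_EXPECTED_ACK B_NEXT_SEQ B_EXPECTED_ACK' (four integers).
After event 0: A_seq=1000 A_ack=0 B_seq=0 B_ack=1000
After event 1: A_seq=1130 A_ack=0 B_seq=0 B_ack=1130
After event 2: A_seq=1261 A_ack=0 B_seq=0 B_ack=1130
After event 3: A_seq=1338 A_ack=0 B_seq=0 B_ack=1130

1338 0 0 1130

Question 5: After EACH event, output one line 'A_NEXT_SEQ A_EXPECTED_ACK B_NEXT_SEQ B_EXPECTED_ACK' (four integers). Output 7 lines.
1000 0 0 1000
1130 0 0 1130
1261 0 0 1130
1338 0 0 1130
1338 0 0 1338
1338 47 47 1338
1338 196 196 1338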